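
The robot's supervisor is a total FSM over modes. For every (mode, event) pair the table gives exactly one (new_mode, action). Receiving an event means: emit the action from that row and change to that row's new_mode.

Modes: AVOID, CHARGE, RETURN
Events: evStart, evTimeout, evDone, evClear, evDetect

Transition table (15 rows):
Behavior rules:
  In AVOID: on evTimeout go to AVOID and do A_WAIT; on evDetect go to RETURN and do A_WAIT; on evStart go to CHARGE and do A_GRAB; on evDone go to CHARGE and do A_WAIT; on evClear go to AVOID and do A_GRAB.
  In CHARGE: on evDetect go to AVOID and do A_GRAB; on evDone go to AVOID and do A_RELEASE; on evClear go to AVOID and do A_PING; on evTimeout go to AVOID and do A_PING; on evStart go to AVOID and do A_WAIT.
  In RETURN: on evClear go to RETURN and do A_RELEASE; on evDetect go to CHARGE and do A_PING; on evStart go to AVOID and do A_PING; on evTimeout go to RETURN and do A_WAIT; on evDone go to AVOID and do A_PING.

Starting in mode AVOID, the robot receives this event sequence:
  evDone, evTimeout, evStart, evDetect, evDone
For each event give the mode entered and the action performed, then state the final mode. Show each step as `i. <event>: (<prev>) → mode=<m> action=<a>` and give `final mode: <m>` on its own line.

final mode: CHARGE

1. evDone: (AVOID) → mode=CHARGE action=A_WAIT
2. evTimeout: (CHARGE) → mode=AVOID action=A_PING
3. evStart: (AVOID) → mode=CHARGE action=A_GRAB
4. evDetect: (CHARGE) → mode=AVOID action=A_GRAB
5. evDone: (AVOID) → mode=CHARGE action=A_WAIT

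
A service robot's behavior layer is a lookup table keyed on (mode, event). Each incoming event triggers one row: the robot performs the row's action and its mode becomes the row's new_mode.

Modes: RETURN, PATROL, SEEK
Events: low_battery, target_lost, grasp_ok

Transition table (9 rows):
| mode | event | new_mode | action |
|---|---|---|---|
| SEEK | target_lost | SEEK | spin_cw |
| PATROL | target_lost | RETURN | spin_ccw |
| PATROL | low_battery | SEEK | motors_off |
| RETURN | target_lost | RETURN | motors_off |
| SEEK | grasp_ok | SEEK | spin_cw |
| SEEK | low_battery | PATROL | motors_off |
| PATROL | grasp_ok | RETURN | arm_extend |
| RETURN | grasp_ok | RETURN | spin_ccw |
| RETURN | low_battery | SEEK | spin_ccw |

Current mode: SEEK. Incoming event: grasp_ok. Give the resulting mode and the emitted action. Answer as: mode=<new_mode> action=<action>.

current mode = SEEK; filter table to that mode:
  (SEEK, target_lost) → (SEEK, spin_cw)
  (SEEK, grasp_ok) → (SEEK, spin_cw)  ← event matches
  (SEEK, low_battery) → (PATROL, motors_off)
event = grasp_ok selects (SEEK, spin_cw)

mode=SEEK action=spin_cw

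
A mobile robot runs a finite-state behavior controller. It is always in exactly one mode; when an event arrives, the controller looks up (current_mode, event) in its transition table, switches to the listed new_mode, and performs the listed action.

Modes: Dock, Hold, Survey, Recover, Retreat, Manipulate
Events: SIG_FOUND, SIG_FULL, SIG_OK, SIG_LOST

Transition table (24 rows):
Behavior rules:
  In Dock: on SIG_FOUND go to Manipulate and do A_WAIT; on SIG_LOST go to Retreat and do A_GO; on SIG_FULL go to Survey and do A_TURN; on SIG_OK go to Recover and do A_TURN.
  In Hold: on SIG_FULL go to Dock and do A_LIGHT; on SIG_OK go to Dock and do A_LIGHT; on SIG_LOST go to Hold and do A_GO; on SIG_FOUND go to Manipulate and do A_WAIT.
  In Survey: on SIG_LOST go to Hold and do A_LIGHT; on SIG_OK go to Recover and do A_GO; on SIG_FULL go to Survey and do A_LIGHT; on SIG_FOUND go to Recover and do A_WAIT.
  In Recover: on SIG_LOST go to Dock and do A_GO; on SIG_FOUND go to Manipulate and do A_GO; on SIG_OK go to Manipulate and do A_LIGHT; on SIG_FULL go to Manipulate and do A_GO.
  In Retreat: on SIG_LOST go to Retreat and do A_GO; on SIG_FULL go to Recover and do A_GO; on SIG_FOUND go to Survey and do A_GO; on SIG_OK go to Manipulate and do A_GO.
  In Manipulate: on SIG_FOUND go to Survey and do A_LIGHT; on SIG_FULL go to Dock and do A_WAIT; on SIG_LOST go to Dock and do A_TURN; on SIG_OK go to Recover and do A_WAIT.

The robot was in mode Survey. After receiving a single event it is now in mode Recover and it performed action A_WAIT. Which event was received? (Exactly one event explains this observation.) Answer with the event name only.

try SIG_FOUND: (Survey, SIG_FOUND) → (Recover, A_WAIT)  ← matches
try SIG_FULL: (Survey, SIG_FULL) → (Survey, A_LIGHT)
try SIG_OK: (Survey, SIG_OK) → (Recover, A_GO)
try SIG_LOST: (Survey, SIG_LOST) → (Hold, A_LIGHT)

SIG_FOUND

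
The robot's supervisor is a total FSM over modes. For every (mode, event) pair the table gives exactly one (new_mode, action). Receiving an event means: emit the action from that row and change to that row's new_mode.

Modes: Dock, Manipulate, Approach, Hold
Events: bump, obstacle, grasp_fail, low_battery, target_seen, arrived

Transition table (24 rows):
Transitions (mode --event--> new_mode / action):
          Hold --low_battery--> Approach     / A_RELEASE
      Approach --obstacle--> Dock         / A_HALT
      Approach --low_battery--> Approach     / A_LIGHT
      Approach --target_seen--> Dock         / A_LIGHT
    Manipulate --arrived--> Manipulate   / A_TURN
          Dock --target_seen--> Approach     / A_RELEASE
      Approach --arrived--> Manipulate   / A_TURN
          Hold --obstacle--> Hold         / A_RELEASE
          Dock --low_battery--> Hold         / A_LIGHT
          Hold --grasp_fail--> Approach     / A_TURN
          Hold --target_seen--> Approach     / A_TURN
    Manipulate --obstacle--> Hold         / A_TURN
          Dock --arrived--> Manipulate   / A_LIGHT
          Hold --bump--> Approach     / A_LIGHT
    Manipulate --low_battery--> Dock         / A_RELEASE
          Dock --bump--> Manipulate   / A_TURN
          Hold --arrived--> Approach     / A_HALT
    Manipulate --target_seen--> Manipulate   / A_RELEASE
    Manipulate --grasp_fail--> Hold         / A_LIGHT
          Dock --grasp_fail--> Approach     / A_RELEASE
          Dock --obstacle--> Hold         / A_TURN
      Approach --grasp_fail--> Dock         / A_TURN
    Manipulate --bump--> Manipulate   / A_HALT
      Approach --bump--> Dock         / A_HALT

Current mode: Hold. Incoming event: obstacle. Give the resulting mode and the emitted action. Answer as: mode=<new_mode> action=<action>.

current mode = Hold; filter table to that mode:
  (Hold, low_battery) → (Approach, A_RELEASE)
  (Hold, obstacle) → (Hold, A_RELEASE)  ← event matches
  (Hold, grasp_fail) → (Approach, A_TURN)
  (Hold, target_seen) → (Approach, A_TURN)
  (Hold, bump) → (Approach, A_LIGHT)
  (Hold, arrived) → (Approach, A_HALT)
event = obstacle selects (Hold, A_RELEASE)

mode=Hold action=A_RELEASE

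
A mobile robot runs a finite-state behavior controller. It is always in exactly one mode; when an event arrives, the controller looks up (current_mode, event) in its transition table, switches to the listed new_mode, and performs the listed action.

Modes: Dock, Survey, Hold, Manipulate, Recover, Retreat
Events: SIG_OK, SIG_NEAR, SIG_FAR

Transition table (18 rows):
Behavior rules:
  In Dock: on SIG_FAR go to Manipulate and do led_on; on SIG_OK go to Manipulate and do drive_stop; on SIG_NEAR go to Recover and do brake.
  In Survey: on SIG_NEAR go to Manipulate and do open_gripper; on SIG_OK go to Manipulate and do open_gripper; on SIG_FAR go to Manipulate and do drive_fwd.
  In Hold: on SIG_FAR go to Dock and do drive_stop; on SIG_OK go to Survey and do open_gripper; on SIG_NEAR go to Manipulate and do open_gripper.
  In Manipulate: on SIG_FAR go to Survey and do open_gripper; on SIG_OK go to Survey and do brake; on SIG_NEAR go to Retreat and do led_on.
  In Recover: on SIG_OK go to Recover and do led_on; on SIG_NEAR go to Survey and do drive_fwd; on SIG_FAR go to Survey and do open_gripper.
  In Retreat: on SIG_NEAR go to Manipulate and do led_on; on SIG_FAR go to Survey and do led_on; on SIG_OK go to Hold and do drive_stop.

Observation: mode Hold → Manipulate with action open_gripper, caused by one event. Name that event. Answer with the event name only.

SIG_NEAR

try SIG_OK: (Hold, SIG_OK) → (Survey, open_gripper)
try SIG_NEAR: (Hold, SIG_NEAR) → (Manipulate, open_gripper)  ← matches
try SIG_FAR: (Hold, SIG_FAR) → (Dock, drive_stop)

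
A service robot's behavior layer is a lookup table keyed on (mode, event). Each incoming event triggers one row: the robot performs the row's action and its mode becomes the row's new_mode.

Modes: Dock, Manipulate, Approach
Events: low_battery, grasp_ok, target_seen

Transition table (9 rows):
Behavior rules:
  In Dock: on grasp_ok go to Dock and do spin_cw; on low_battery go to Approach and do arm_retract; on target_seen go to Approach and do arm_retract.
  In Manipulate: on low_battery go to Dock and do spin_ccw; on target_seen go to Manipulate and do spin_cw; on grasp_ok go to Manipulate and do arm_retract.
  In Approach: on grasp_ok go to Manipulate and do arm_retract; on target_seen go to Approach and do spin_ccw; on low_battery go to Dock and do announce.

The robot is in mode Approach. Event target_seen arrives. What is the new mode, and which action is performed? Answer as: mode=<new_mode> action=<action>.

mode=Approach action=spin_ccw

current mode = Approach; filter table to that mode:
  (Approach, grasp_ok) → (Manipulate, arm_retract)
  (Approach, target_seen) → (Approach, spin_ccw)  ← event matches
  (Approach, low_battery) → (Dock, announce)
event = target_seen selects (Approach, spin_ccw)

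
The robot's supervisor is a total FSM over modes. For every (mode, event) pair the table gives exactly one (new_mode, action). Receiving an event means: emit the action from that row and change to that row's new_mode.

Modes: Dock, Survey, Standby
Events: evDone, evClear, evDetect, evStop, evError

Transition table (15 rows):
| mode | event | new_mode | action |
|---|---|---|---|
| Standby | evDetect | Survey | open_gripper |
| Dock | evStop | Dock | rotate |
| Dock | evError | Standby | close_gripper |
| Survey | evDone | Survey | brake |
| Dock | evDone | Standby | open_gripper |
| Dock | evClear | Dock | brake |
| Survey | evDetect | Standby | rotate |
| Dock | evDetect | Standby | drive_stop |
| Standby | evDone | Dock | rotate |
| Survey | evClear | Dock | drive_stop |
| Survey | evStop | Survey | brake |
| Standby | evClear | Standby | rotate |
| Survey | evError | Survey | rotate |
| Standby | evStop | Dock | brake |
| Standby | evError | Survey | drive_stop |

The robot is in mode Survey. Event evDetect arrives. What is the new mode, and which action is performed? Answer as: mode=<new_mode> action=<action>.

mode=Standby action=rotate

current mode = Survey; filter table to that mode:
  (Survey, evDone) → (Survey, brake)
  (Survey, evDetect) → (Standby, rotate)  ← event matches
  (Survey, evClear) → (Dock, drive_stop)
  (Survey, evStop) → (Survey, brake)
  (Survey, evError) → (Survey, rotate)
event = evDetect selects (Standby, rotate)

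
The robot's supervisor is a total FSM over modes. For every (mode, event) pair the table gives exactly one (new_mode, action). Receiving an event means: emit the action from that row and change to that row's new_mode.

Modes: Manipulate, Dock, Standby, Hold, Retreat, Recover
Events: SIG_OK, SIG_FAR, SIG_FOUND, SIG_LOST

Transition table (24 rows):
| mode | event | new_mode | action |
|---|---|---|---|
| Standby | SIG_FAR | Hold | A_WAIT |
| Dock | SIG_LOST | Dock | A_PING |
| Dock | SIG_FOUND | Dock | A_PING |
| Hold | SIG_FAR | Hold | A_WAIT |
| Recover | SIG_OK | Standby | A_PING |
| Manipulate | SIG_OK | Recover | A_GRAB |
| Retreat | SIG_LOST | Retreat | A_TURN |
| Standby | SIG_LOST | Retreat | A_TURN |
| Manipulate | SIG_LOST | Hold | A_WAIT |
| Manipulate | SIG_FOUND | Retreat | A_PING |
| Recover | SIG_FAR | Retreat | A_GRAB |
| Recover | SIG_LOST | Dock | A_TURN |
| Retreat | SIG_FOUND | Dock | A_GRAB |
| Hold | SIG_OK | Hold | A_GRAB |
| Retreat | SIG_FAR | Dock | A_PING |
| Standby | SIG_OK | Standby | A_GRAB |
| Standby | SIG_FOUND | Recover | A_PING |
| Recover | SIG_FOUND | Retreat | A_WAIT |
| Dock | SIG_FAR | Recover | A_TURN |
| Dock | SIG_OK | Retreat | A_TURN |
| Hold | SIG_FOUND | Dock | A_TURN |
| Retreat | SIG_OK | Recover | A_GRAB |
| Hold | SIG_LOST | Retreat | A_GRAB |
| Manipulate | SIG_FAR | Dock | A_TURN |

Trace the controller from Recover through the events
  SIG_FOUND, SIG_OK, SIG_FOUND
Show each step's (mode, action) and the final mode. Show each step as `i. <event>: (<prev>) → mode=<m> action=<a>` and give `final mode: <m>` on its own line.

final mode: Retreat

1. SIG_FOUND: (Recover) → mode=Retreat action=A_WAIT
2. SIG_OK: (Retreat) → mode=Recover action=A_GRAB
3. SIG_FOUND: (Recover) → mode=Retreat action=A_WAIT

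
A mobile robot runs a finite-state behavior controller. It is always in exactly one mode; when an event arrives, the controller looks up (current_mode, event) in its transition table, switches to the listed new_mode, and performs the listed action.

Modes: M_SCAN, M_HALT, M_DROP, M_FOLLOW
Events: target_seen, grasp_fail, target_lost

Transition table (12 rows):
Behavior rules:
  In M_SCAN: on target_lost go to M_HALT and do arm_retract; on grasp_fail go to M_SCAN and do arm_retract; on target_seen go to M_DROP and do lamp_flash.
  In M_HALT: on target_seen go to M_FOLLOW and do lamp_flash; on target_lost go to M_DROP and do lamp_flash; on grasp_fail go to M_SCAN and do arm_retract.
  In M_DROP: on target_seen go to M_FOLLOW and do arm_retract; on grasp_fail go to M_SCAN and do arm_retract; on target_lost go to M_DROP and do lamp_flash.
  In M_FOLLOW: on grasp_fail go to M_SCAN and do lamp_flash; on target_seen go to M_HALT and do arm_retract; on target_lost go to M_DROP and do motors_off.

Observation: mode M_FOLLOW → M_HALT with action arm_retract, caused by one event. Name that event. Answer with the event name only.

target_seen

try target_seen: (M_FOLLOW, target_seen) → (M_HALT, arm_retract)  ← matches
try grasp_fail: (M_FOLLOW, grasp_fail) → (M_SCAN, lamp_flash)
try target_lost: (M_FOLLOW, target_lost) → (M_DROP, motors_off)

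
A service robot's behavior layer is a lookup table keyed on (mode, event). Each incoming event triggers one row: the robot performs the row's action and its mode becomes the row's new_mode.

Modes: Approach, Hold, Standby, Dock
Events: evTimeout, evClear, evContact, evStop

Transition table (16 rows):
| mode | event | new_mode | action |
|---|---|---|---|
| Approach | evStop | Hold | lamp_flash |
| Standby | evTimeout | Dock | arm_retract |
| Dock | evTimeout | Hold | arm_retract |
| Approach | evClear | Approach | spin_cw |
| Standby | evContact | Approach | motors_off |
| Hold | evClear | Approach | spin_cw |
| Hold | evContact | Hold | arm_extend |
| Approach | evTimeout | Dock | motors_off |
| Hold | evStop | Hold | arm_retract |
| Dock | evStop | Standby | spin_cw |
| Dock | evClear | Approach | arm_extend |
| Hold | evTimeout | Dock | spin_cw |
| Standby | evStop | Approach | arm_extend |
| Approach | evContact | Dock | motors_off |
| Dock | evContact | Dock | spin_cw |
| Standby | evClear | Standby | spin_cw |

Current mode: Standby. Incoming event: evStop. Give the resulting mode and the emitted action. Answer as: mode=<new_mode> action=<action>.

mode=Approach action=arm_extend

current mode = Standby; filter table to that mode:
  (Standby, evTimeout) → (Dock, arm_retract)
  (Standby, evContact) → (Approach, motors_off)
  (Standby, evStop) → (Approach, arm_extend)  ← event matches
  (Standby, evClear) → (Standby, spin_cw)
event = evStop selects (Approach, arm_extend)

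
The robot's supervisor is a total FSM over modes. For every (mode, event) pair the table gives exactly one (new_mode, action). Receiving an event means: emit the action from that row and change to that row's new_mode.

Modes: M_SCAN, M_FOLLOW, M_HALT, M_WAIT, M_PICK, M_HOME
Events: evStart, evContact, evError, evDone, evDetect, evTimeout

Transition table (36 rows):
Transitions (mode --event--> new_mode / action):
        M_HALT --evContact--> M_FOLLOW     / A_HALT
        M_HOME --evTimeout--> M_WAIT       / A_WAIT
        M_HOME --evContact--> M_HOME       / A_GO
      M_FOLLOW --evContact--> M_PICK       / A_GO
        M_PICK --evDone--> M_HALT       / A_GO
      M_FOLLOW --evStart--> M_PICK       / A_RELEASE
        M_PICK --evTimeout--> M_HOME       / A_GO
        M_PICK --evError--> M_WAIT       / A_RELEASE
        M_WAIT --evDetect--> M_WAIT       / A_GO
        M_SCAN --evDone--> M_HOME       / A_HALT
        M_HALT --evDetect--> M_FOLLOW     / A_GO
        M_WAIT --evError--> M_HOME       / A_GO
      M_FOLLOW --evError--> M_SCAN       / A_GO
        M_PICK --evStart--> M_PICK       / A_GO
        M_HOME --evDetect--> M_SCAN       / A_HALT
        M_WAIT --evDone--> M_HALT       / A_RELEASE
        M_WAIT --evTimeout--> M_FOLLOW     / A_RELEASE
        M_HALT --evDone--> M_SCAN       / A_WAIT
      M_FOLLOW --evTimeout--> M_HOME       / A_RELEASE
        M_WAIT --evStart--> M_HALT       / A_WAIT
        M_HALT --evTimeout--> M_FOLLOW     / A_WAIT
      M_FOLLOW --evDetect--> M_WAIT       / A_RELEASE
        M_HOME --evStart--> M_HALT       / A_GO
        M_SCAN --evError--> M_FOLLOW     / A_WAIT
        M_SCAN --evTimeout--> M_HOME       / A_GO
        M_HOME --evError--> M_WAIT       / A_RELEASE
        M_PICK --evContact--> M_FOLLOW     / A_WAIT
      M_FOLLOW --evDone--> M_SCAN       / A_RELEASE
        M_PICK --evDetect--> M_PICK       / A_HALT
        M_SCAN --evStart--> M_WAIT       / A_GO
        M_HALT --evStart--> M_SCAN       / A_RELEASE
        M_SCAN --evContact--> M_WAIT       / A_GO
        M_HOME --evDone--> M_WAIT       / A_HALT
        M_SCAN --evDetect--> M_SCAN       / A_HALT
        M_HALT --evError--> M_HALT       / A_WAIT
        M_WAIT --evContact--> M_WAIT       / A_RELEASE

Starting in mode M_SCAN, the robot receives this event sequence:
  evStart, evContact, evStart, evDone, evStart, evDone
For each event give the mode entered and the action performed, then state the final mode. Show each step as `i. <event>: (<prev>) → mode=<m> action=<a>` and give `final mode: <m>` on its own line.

1. evStart: (M_SCAN) → mode=M_WAIT action=A_GO
2. evContact: (M_WAIT) → mode=M_WAIT action=A_RELEASE
3. evStart: (M_WAIT) → mode=M_HALT action=A_WAIT
4. evDone: (M_HALT) → mode=M_SCAN action=A_WAIT
5. evStart: (M_SCAN) → mode=M_WAIT action=A_GO
6. evDone: (M_WAIT) → mode=M_HALT action=A_RELEASE

final mode: M_HALT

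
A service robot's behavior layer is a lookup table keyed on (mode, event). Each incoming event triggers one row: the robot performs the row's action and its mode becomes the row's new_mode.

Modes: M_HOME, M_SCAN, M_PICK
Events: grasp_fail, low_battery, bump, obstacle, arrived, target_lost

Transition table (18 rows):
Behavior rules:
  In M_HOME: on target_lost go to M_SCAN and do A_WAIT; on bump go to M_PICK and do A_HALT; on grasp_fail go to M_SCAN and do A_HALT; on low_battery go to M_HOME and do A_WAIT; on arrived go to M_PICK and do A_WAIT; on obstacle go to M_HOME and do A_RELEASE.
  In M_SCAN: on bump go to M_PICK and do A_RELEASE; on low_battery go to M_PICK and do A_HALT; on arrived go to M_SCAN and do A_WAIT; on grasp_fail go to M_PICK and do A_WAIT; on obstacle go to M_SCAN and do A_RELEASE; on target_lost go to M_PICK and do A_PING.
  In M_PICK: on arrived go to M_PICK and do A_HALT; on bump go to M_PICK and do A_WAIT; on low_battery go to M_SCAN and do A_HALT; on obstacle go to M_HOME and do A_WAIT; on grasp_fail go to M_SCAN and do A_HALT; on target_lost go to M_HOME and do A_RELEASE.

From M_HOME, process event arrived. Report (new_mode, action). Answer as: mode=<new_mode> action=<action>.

current mode = M_HOME; filter table to that mode:
  (M_HOME, target_lost) → (M_SCAN, A_WAIT)
  (M_HOME, bump) → (M_PICK, A_HALT)
  (M_HOME, grasp_fail) → (M_SCAN, A_HALT)
  (M_HOME, low_battery) → (M_HOME, A_WAIT)
  (M_HOME, arrived) → (M_PICK, A_WAIT)  ← event matches
  (M_HOME, obstacle) → (M_HOME, A_RELEASE)
event = arrived selects (M_PICK, A_WAIT)

mode=M_PICK action=A_WAIT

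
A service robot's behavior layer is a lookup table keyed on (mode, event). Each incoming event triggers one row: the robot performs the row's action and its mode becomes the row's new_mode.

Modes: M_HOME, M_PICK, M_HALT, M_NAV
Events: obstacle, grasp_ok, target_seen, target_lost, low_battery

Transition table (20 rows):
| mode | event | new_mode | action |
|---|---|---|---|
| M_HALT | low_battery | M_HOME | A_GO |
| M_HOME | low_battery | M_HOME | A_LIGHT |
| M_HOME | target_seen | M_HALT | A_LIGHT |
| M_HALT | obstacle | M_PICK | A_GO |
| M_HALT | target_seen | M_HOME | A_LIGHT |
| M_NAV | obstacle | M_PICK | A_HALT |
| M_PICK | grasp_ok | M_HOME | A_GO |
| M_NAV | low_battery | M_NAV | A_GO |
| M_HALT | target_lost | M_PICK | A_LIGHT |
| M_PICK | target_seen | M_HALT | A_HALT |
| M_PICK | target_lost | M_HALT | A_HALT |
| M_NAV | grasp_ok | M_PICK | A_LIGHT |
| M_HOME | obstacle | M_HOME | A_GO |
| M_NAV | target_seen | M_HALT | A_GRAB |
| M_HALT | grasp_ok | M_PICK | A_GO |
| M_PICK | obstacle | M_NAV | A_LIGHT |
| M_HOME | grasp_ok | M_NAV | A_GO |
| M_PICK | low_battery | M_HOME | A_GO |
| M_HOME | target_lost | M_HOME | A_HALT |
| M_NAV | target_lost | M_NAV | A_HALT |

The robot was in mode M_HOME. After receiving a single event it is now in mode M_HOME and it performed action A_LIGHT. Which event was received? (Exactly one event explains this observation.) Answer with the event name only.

low_battery

try obstacle: (M_HOME, obstacle) → (M_HOME, A_GO)
try grasp_ok: (M_HOME, grasp_ok) → (M_NAV, A_GO)
try target_seen: (M_HOME, target_seen) → (M_HALT, A_LIGHT)
try target_lost: (M_HOME, target_lost) → (M_HOME, A_HALT)
try low_battery: (M_HOME, low_battery) → (M_HOME, A_LIGHT)  ← matches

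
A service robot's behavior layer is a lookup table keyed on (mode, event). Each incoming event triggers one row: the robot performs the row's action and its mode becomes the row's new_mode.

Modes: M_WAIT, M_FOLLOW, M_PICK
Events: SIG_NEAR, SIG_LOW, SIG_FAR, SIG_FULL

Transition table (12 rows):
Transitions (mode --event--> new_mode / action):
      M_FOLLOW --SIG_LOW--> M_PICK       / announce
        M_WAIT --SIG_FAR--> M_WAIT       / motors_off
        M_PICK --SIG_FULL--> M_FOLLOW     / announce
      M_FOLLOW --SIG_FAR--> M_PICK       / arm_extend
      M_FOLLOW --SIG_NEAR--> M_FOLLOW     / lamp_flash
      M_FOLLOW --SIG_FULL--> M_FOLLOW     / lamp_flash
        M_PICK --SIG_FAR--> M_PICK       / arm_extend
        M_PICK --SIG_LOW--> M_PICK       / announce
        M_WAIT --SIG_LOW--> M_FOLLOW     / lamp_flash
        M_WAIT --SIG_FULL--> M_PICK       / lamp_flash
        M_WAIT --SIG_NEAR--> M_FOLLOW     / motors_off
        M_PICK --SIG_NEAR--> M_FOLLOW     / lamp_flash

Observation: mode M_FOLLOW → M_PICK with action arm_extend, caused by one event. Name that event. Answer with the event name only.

SIG_FAR

try SIG_NEAR: (M_FOLLOW, SIG_NEAR) → (M_FOLLOW, lamp_flash)
try SIG_LOW: (M_FOLLOW, SIG_LOW) → (M_PICK, announce)
try SIG_FAR: (M_FOLLOW, SIG_FAR) → (M_PICK, arm_extend)  ← matches
try SIG_FULL: (M_FOLLOW, SIG_FULL) → (M_FOLLOW, lamp_flash)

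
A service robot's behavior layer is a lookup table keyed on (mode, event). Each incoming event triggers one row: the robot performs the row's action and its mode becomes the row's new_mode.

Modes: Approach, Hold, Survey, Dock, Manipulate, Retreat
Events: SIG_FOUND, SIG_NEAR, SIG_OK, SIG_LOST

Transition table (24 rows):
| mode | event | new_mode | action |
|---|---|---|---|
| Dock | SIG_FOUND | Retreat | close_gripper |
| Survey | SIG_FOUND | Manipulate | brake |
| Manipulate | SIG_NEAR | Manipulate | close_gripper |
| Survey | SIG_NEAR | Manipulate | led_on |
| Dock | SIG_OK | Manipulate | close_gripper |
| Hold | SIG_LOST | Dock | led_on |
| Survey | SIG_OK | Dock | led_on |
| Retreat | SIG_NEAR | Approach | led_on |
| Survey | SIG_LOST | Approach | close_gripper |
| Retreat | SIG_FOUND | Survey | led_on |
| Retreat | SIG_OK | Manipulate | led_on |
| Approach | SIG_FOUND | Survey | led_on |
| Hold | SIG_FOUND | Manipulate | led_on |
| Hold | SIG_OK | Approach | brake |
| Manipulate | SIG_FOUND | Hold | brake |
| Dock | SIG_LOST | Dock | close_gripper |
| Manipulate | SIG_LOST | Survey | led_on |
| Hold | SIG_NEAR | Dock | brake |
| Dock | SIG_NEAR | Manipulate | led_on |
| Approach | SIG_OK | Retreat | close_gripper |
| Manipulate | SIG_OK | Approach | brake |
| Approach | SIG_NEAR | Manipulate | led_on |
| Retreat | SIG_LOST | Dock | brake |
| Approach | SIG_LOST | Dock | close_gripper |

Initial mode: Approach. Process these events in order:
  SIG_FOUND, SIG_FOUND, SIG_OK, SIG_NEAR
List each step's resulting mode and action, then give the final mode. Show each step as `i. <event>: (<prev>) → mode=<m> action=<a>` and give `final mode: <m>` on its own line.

1. SIG_FOUND: (Approach) → mode=Survey action=led_on
2. SIG_FOUND: (Survey) → mode=Manipulate action=brake
3. SIG_OK: (Manipulate) → mode=Approach action=brake
4. SIG_NEAR: (Approach) → mode=Manipulate action=led_on

final mode: Manipulate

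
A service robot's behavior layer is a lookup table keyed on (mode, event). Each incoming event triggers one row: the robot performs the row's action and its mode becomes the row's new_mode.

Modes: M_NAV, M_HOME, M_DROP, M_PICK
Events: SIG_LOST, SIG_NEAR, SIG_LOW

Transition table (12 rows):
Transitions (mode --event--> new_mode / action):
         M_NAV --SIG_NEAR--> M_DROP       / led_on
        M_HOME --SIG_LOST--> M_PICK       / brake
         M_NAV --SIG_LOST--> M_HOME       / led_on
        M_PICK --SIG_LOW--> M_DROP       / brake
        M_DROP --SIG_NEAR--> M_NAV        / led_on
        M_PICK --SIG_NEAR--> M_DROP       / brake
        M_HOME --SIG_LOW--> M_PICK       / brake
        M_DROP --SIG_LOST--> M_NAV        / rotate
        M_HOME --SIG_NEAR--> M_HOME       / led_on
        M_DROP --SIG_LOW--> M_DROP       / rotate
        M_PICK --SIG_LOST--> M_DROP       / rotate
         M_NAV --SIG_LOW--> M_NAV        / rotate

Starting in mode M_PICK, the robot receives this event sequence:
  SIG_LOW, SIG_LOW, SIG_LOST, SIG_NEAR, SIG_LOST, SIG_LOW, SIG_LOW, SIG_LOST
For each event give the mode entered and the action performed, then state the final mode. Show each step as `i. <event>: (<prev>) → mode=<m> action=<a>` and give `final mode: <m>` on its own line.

1. SIG_LOW: (M_PICK) → mode=M_DROP action=brake
2. SIG_LOW: (M_DROP) → mode=M_DROP action=rotate
3. SIG_LOST: (M_DROP) → mode=M_NAV action=rotate
4. SIG_NEAR: (M_NAV) → mode=M_DROP action=led_on
5. SIG_LOST: (M_DROP) → mode=M_NAV action=rotate
6. SIG_LOW: (M_NAV) → mode=M_NAV action=rotate
7. SIG_LOW: (M_NAV) → mode=M_NAV action=rotate
8. SIG_LOST: (M_NAV) → mode=M_HOME action=led_on

final mode: M_HOME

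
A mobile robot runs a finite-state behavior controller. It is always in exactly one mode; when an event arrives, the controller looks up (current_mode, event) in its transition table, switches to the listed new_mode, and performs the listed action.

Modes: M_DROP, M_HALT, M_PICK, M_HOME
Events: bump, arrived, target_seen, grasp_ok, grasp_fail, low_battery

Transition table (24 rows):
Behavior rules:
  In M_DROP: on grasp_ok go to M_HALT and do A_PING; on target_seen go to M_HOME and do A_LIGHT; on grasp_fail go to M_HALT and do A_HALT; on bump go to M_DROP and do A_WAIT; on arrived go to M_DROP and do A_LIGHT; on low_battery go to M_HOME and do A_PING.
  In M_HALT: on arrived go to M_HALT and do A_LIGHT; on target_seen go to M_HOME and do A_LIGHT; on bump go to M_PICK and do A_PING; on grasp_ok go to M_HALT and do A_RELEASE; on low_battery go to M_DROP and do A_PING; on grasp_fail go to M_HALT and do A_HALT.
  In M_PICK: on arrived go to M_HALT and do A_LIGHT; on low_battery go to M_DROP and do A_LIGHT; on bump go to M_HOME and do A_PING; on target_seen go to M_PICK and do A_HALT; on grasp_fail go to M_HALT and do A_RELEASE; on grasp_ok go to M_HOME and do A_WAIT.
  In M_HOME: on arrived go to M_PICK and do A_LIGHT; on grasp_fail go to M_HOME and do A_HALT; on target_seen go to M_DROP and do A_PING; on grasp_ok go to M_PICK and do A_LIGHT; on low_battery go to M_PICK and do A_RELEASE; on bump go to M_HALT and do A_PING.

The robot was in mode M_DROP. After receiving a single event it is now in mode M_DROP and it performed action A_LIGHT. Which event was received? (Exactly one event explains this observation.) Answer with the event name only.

try bump: (M_DROP, bump) → (M_DROP, A_WAIT)
try arrived: (M_DROP, arrived) → (M_DROP, A_LIGHT)  ← matches
try target_seen: (M_DROP, target_seen) → (M_HOME, A_LIGHT)
try grasp_ok: (M_DROP, grasp_ok) → (M_HALT, A_PING)
try grasp_fail: (M_DROP, grasp_fail) → (M_HALT, A_HALT)
try low_battery: (M_DROP, low_battery) → (M_HOME, A_PING)

arrived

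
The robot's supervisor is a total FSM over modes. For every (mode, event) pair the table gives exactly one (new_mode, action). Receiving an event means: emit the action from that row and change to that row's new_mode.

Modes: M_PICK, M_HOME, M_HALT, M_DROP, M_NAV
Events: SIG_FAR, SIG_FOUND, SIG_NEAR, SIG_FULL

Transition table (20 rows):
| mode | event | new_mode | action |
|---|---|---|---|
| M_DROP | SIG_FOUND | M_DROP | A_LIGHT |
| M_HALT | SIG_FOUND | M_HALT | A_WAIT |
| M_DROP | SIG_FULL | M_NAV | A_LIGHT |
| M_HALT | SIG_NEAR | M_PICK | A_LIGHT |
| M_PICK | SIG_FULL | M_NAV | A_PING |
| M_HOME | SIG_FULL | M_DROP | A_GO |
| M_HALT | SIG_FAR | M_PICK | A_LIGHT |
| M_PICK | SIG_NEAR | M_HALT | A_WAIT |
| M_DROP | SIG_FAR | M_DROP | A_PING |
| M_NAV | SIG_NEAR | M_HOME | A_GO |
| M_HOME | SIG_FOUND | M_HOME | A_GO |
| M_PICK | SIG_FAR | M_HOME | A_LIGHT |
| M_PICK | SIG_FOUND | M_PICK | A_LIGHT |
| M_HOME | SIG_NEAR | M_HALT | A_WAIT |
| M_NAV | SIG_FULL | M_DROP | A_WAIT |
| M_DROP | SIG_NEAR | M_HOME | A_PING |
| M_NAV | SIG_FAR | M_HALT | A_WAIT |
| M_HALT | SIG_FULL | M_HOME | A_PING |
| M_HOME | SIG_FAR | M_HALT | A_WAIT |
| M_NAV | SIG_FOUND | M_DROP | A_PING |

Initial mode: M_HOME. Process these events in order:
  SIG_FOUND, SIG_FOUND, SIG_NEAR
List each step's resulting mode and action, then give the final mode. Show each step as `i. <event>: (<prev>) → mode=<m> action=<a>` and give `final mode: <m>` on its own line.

1. SIG_FOUND: (M_HOME) → mode=M_HOME action=A_GO
2. SIG_FOUND: (M_HOME) → mode=M_HOME action=A_GO
3. SIG_NEAR: (M_HOME) → mode=M_HALT action=A_WAIT

final mode: M_HALT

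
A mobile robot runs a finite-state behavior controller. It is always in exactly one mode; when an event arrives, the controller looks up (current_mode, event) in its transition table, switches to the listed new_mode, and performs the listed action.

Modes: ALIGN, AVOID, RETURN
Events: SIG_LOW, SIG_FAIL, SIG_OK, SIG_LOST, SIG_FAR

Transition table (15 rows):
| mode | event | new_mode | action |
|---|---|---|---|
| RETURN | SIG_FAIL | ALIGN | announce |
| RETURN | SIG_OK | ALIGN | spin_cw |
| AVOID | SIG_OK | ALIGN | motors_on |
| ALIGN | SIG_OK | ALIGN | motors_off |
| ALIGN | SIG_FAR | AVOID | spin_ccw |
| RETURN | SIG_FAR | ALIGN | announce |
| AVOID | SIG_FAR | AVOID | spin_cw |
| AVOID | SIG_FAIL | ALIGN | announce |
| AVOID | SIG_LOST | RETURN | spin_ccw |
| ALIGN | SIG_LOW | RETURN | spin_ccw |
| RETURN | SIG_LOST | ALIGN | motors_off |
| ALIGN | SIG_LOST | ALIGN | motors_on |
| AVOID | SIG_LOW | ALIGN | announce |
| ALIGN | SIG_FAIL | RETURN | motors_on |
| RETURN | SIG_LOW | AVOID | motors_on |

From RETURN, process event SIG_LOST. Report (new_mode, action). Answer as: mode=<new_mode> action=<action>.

current mode = RETURN; filter table to that mode:
  (RETURN, SIG_FAIL) → (ALIGN, announce)
  (RETURN, SIG_OK) → (ALIGN, spin_cw)
  (RETURN, SIG_FAR) → (ALIGN, announce)
  (RETURN, SIG_LOST) → (ALIGN, motors_off)  ← event matches
  (RETURN, SIG_LOW) → (AVOID, motors_on)
event = SIG_LOST selects (ALIGN, motors_off)

mode=ALIGN action=motors_off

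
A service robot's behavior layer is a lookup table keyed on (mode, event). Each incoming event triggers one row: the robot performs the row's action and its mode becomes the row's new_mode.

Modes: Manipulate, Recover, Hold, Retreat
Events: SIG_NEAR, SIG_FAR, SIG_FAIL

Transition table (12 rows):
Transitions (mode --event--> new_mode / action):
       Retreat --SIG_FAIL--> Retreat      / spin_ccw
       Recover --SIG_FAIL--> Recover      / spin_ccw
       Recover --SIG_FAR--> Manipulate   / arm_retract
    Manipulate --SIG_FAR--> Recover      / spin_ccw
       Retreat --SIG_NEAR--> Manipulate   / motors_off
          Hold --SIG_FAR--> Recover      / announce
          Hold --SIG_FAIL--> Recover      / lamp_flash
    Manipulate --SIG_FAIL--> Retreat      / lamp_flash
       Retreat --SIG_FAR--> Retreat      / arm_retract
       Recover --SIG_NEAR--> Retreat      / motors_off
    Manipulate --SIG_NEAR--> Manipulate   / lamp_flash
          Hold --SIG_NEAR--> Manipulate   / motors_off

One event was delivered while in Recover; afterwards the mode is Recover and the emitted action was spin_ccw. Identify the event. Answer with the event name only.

SIG_FAIL

try SIG_NEAR: (Recover, SIG_NEAR) → (Retreat, motors_off)
try SIG_FAR: (Recover, SIG_FAR) → (Manipulate, arm_retract)
try SIG_FAIL: (Recover, SIG_FAIL) → (Recover, spin_ccw)  ← matches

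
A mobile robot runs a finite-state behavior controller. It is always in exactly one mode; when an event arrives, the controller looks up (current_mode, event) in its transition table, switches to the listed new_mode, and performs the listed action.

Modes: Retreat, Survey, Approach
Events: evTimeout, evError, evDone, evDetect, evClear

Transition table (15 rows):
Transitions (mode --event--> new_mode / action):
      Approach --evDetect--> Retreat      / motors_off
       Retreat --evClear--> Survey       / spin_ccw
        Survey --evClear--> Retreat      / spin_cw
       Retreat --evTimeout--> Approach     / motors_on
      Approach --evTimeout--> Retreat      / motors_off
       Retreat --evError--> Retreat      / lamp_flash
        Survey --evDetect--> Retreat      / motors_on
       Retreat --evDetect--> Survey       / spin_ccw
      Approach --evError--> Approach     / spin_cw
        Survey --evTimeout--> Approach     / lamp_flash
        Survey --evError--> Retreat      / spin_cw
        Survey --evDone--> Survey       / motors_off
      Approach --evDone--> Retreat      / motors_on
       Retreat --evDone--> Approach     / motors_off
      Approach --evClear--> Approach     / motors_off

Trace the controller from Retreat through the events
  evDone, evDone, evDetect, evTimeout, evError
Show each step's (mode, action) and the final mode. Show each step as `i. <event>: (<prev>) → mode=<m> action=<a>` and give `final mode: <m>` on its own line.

1. evDone: (Retreat) → mode=Approach action=motors_off
2. evDone: (Approach) → mode=Retreat action=motors_on
3. evDetect: (Retreat) → mode=Survey action=spin_ccw
4. evTimeout: (Survey) → mode=Approach action=lamp_flash
5. evError: (Approach) → mode=Approach action=spin_cw

final mode: Approach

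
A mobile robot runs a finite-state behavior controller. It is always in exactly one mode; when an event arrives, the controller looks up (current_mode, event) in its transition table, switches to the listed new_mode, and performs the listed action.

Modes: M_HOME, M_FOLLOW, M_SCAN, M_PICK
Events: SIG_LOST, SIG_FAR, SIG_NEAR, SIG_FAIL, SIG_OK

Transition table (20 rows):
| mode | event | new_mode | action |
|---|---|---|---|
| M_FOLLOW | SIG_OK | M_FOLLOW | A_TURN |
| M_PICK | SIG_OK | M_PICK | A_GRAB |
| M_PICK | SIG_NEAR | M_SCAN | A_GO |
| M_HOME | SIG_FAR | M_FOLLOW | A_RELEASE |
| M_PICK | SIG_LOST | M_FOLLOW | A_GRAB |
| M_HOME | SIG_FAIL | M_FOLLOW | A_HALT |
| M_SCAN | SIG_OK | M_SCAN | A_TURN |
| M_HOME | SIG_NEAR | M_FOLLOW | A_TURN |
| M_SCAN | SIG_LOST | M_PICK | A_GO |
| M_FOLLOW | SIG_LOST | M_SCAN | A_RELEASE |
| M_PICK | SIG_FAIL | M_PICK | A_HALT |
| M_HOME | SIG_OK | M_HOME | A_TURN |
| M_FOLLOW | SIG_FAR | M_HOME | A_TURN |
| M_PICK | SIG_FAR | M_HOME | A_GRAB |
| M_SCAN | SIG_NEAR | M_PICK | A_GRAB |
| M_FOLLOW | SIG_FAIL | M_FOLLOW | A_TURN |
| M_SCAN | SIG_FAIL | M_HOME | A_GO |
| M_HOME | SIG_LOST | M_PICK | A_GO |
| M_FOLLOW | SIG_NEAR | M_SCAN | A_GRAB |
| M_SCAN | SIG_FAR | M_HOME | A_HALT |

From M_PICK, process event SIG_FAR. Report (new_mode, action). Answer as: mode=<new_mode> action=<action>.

mode=M_HOME action=A_GRAB

current mode = M_PICK; filter table to that mode:
  (M_PICK, SIG_OK) → (M_PICK, A_GRAB)
  (M_PICK, SIG_NEAR) → (M_SCAN, A_GO)
  (M_PICK, SIG_LOST) → (M_FOLLOW, A_GRAB)
  (M_PICK, SIG_FAIL) → (M_PICK, A_HALT)
  (M_PICK, SIG_FAR) → (M_HOME, A_GRAB)  ← event matches
event = SIG_FAR selects (M_HOME, A_GRAB)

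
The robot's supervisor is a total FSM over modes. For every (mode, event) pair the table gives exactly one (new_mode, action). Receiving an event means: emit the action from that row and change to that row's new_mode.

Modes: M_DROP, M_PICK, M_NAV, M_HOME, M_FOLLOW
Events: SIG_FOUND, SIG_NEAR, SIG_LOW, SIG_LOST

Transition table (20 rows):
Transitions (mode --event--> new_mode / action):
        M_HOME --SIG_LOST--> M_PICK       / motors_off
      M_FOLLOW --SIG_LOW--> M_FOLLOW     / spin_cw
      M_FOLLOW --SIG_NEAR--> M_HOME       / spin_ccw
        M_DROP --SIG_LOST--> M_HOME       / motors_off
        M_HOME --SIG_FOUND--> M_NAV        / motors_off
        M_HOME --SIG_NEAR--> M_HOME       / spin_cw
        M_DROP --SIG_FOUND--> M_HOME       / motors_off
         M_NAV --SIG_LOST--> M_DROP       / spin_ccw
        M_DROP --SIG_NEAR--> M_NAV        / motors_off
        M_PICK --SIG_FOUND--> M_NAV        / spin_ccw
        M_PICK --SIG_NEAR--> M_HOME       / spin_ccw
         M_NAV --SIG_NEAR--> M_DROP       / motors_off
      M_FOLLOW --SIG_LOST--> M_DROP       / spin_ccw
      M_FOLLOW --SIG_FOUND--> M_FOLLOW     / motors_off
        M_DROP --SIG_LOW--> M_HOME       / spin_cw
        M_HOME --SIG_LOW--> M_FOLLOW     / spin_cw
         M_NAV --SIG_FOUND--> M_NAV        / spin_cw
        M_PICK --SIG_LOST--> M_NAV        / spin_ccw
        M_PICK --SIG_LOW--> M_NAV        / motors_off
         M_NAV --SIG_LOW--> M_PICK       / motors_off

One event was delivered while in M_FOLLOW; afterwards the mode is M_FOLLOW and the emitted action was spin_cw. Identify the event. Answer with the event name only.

try SIG_FOUND: (M_FOLLOW, SIG_FOUND) → (M_FOLLOW, motors_off)
try SIG_NEAR: (M_FOLLOW, SIG_NEAR) → (M_HOME, spin_ccw)
try SIG_LOW: (M_FOLLOW, SIG_LOW) → (M_FOLLOW, spin_cw)  ← matches
try SIG_LOST: (M_FOLLOW, SIG_LOST) → (M_DROP, spin_ccw)

SIG_LOW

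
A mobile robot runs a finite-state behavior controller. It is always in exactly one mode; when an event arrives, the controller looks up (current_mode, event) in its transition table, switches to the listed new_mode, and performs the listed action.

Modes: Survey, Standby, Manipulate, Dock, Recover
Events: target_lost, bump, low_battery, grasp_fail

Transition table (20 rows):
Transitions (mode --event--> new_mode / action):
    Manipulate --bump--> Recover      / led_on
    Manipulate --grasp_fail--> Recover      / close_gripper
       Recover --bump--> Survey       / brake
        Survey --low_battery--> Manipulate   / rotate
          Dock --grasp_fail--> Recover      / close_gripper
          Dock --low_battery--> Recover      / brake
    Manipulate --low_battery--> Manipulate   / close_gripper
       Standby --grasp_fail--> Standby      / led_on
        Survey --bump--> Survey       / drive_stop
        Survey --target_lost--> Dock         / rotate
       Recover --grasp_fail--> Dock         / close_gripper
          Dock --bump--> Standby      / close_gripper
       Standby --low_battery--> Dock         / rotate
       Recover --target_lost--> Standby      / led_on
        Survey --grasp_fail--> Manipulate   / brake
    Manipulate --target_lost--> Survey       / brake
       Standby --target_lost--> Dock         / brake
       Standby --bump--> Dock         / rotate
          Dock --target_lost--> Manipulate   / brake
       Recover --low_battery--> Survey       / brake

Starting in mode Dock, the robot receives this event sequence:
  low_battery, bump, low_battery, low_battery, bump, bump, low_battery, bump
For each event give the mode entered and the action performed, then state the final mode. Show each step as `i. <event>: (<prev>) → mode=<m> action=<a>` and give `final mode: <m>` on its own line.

final mode: Recover

1. low_battery: (Dock) → mode=Recover action=brake
2. bump: (Recover) → mode=Survey action=brake
3. low_battery: (Survey) → mode=Manipulate action=rotate
4. low_battery: (Manipulate) → mode=Manipulate action=close_gripper
5. bump: (Manipulate) → mode=Recover action=led_on
6. bump: (Recover) → mode=Survey action=brake
7. low_battery: (Survey) → mode=Manipulate action=rotate
8. bump: (Manipulate) → mode=Recover action=led_on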